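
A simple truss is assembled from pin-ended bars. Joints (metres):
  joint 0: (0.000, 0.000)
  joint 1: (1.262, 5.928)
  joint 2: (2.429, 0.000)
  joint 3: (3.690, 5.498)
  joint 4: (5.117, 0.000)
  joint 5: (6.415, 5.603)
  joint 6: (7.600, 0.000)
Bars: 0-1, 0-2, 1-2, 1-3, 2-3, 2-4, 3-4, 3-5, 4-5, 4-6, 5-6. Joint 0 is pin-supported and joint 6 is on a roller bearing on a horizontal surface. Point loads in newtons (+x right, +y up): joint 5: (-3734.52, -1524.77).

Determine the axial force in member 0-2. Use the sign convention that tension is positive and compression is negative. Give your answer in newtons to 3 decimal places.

-3097.779

N=7 nodes, M=11 members, R=3 reactions → 2N=14, M+R=14
member 0 (0-1): L=6.0608, (cx,cy)=(0.2082,0.9781)
member 1 (0-2): L=2.4290, (cx,cy)=(1.0000,0.0000)
member 2 (1-2): L=6.0418, (cx,cy)=(0.1932,-0.9812)
member 3 (1-3): L=2.4658, (cx,cy)=(0.9847,-0.1744)
member 4 (2-3): L=5.6408, (cx,cy)=(0.2236,0.9747)
member 5 (2-4): L=2.6880, (cx,cy)=(1.0000,0.0000)
member 6 (3-4): L=5.6802, (cx,cy)=(0.2512,-0.9679)
member 7 (3-5): L=2.7270, (cx,cy)=(0.9993,0.0385)
member 8 (4-5): L=5.7514, (cx,cy)=(0.2257,0.9742)
member 9 (4-6): L=2.4830, (cx,cy)=(1.0000,0.0000)
member 10 (5-6): L=5.7269, (cx,cy)=(0.2069,-0.9784)
solve A·x = −loads:
  F[0-1] = -3057.9958 N (compression)
  F[0-2] = -3097.7785 N (compression)
  F[1-2] = +3277.5782 N (tension)
  F[1-3] = -1289.5824 N (compression)
  F[2-3] = -3299.3554 N (compression)
  F[2-4] = -1727.1214 N (compression)
  F[3-4] = +2980.3533 N (tension)
  F[3-5] = -2758.1827 N (compression)
  F[4-5] = -2961.1667 N (compression)
  F[4-6] = -310.0922 N (compression)
  F[5-6] = +1498.6321 N (tension)
  Rx@0 = +3734.5200 N
  Ry@0 = +2990.9695 N
  Ry@6 = -1466.1995 N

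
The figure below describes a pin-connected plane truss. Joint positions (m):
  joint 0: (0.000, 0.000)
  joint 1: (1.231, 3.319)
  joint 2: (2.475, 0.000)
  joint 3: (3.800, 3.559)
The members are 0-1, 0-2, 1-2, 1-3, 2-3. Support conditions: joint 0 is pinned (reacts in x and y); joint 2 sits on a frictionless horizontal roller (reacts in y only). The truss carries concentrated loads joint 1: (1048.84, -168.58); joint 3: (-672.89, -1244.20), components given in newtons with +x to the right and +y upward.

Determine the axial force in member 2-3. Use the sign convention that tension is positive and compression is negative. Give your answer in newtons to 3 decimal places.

N=4 nodes, M=5 members, R=3 reactions → 2N=8, M+R=8
member 0 (0-1): L=3.5399, (cx,cy)=(0.3477,0.9376)
member 1 (0-2): L=2.4750, (cx,cy)=(1.0000,0.0000)
member 2 (1-2): L=3.5445, (cx,cy)=(0.3510,-0.9364)
member 3 (1-3): L=2.5802, (cx,cy)=(0.9957,0.0930)
member 4 (2-3): L=3.7976, (cx,cy)=(0.3489,0.9372)
solve A·x = −loads:
  F[0-1] = +1088.1713 N (tension)
  F[0-2] = -2.4580 N (compression)
  F[1-2] = -1291.2730 N (compression)
  F[1-3] = -218.1813 N (compression)
  F[2-3] = -1305.9732 N (compression)
  Rx@0 = -375.9500 N
  Ry@0 = -1020.2569 N
  Ry@2 = +2433.0369 N

-1305.973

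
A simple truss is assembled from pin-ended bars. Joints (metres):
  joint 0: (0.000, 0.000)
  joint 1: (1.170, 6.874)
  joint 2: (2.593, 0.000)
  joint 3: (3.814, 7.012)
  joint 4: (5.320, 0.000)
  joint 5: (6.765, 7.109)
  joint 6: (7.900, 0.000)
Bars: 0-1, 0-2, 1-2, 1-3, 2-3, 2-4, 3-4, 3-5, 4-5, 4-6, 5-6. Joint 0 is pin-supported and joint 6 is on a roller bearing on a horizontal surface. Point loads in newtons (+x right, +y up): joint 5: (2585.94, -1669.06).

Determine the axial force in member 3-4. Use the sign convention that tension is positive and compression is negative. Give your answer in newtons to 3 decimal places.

N=7 nodes, M=11 members, R=3 reactions → 2N=14, M+R=14
member 0 (0-1): L=6.9729, (cx,cy)=(0.1678,0.9858)
member 1 (0-2): L=2.5930, (cx,cy)=(1.0000,0.0000)
member 2 (1-2): L=7.0197, (cx,cy)=(0.2027,-0.9792)
member 3 (1-3): L=2.6476, (cx,cy)=(0.9986,0.0521)
member 4 (2-3): L=7.1175, (cx,cy)=(0.1715,0.9852)
member 5 (2-4): L=2.7270, (cx,cy)=(1.0000,0.0000)
member 6 (3-4): L=7.1719, (cx,cy)=(0.2100,-0.9777)
member 7 (3-5): L=2.9526, (cx,cy)=(0.9995,0.0329)
member 8 (4-5): L=7.2544, (cx,cy)=(0.1992,0.9800)
member 9 (4-6): L=2.5800, (cx,cy)=(1.0000,0.0000)
member 10 (5-6): L=7.1990, (cx,cy)=(0.1577,-0.9875)
solve A·x = −loads:
  F[0-1] = +2117.2412 N (tension)
  F[0-2] = +2230.6809 N (tension)
  F[1-2] = -2089.9603 N (compression)
  F[1-3] = +779.9835 N (tension)
  F[2-3] = +2077.3641 N (tension)
  F[2-4] = +1450.6477 N (tension)
  F[3-4] = -2081.9543 N (compression)
  F[3-5] = +1573.3231 N (tension)
  F[4-5] = +2077.1603 N (tension)
  F[4-6] = +599.7161 N (tension)
  F[5-6] = -3803.8564 N (compression)
  Rx@0 = -2585.9400 N
  Ry@0 = -2087.2233 N
  Ry@6 = +3756.2833 N

-2081.954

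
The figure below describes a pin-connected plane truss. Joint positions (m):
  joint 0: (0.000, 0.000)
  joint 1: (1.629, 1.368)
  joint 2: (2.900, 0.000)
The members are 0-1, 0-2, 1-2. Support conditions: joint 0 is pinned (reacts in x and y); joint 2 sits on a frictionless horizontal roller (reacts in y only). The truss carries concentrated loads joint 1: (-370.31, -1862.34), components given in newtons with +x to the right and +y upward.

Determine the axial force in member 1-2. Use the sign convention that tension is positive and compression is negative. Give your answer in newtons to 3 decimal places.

-1189.508

N=3 nodes, M=3 members, R=3 reactions → 2N=6, M+R=6
member 0 (0-1): L=2.1272, (cx,cy)=(0.7658,0.6431)
member 1 (0-2): L=2.9000, (cx,cy)=(1.0000,0.0000)
member 2 (1-2): L=1.8673, (cx,cy)=(0.6807,-0.7326)
solve A·x = −loads:
  F[0-1] = -1540.8394 N (compression)
  F[0-2] = +809.6467 N (tension)
  F[1-2] = -1189.5085 N (compression)
  Rx@0 = +370.3100 N
  Ry@0 = +990.9028 N
  Ry@2 = +871.4372 N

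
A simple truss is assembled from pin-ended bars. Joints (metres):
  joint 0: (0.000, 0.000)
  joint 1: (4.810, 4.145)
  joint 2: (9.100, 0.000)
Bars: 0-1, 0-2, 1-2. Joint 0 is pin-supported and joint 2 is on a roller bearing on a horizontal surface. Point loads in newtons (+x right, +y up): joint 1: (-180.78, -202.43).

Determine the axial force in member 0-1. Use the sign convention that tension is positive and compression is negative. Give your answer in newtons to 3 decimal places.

-272.328

N=3 nodes, M=3 members, R=3 reactions → 2N=6, M+R=6
member 0 (0-1): L=6.3496, (cx,cy)=(0.7575,0.6528)
member 1 (0-2): L=9.1000, (cx,cy)=(1.0000,0.0000)
member 2 (1-2): L=5.9653, (cx,cy)=(0.7192,-0.6948)
solve A·x = −loads:
  F[0-1] = -272.3280 N (compression)
  F[0-2] = +25.5169 N (tension)
  F[1-2] = -35.4817 N (compression)
  Rx@0 = +180.7800 N
  Ry@0 = +177.7756 N
  Ry@2 = +24.6544 N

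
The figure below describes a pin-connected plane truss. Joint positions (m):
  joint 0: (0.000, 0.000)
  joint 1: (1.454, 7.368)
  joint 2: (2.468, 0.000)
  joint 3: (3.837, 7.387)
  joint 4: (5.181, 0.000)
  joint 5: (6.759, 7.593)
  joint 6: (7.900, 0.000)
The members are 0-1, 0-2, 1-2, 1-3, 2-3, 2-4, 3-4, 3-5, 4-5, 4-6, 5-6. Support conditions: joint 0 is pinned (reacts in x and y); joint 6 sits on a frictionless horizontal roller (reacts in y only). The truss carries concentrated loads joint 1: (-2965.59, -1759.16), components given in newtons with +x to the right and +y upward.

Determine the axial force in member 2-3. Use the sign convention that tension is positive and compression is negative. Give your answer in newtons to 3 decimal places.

N=7 nodes, M=11 members, R=3 reactions → 2N=14, M+R=14
member 0 (0-1): L=7.5101, (cx,cy)=(0.1936,0.9811)
member 1 (0-2): L=2.4680, (cx,cy)=(1.0000,0.0000)
member 2 (1-2): L=7.4374, (cx,cy)=(0.1363,-0.9907)
member 3 (1-3): L=2.3831, (cx,cy)=(1.0000,0.0080)
member 4 (2-3): L=7.5128, (cx,cy)=(0.1822,0.9833)
member 5 (2-4): L=2.7130, (cx,cy)=(1.0000,0.0000)
member 6 (3-4): L=7.5083, (cx,cy)=(0.1790,-0.9838)
member 7 (3-5): L=2.9293, (cx,cy)=(0.9975,0.0703)
member 8 (4-5): L=7.7552, (cx,cy)=(0.2035,0.9791)
member 9 (4-6): L=2.7190, (cx,cy)=(1.0000,0.0000)
member 10 (5-6): L=7.6783, (cx,cy)=(0.1486,-0.9889)
solve A·x = −loads:
  F[0-1] = -4282.2911 N (compression)
  F[0-2] = -2136.5125 N (compression)
  F[1-2] = +2479.6000 N (tension)
  F[1-3] = +1798.5082 N (tension)
  F[2-3] = -2498.2746 N (compression)
  F[2-4] = -1343.2087 N (compression)
  F[3-4] = +2545.7943 N (tension)
  F[3-5] = +889.7076 N (tension)
  F[4-5] = -2558.1934 N (compression)
  F[4-6] = -366.9754 N (compression)
  F[5-6] = +2469.5262 N (tension)
  Rx@0 = +2965.5900 N
  Ry@0 = +4201.2674 N
  Ry@6 = -2442.1074 N

-2498.275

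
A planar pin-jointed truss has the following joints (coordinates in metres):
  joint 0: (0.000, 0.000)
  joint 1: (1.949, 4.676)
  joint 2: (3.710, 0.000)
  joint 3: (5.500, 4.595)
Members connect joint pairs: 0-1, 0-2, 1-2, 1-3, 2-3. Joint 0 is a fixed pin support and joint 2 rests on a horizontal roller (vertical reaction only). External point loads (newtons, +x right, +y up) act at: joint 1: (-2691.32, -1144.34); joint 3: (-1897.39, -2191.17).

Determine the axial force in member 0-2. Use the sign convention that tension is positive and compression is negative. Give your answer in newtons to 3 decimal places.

N=4 nodes, M=5 members, R=3 reactions → 2N=8, M+R=8
member 0 (0-1): L=5.0659, (cx,cy)=(0.3847,0.9230)
member 1 (0-2): L=3.7100, (cx,cy)=(1.0000,0.0000)
member 2 (1-2): L=4.9966, (cx,cy)=(0.3524,-0.9358)
member 3 (1-3): L=3.5519, (cx,cy)=(0.9997,-0.0228)
member 4 (2-3): L=4.9313, (cx,cy)=(0.3630,0.9318)
solve A·x = −loads:
  F[0-1] = -5664.0199 N (compression)
  F[0-2] = -2409.6057 N (compression)
  F[1-2] = +4388.9388 N (tension)
  F[1-3] = -1034.8869 N (compression)
  F[2-3] = -2376.8851 N (compression)
  Rx@0 = +4588.7100 N
  Ry@0 = +5228.0614 N
  Ry@2 = -1892.5514 N

-2409.606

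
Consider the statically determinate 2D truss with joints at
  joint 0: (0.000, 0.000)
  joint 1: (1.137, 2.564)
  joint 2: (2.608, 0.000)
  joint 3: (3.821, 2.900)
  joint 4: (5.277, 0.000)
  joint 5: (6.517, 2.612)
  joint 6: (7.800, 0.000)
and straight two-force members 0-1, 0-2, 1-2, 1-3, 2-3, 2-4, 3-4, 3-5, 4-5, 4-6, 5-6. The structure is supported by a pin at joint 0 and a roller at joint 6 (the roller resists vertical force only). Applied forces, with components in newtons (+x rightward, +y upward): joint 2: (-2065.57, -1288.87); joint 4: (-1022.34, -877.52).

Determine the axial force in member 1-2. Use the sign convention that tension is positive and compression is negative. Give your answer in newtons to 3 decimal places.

1159.947

N=7 nodes, M=11 members, R=3 reactions → 2N=14, M+R=14
member 0 (0-1): L=2.8048, (cx,cy)=(0.4054,0.9141)
member 1 (0-2): L=2.6080, (cx,cy)=(1.0000,0.0000)
member 2 (1-2): L=2.9560, (cx,cy)=(0.4976,-0.8674)
member 3 (1-3): L=2.7049, (cx,cy)=(0.9923,0.1242)
member 4 (2-3): L=3.1435, (cx,cy)=(0.3859,0.9225)
member 5 (2-4): L=2.6690, (cx,cy)=(1.0000,0.0000)
member 6 (3-4): L=3.2450, (cx,cy)=(0.4487,-0.8937)
member 7 (3-5): L=2.7113, (cx,cy)=(0.9943,-0.1062)
member 8 (4-5): L=2.8914, (cx,cy)=(0.4289,0.9034)
member 9 (4-6): L=2.5230, (cx,cy)=(1.0000,0.0000)
member 10 (5-6): L=2.9101, (cx,cy)=(0.4409,-0.8976)
solve A·x = −loads:
  F[0-1] = -1248.9958 N (compression)
  F[0-2] = -2581.5952 N (compression)
  F[1-2] = +1159.9467 N (tension)
  F[1-3] = -1091.9987 N (compression)
  F[2-3] = +306.4832 N (tension)
  F[2-4] = -57.0645 N (compression)
  F[3-4] = -52.0077 N (compression)
  F[3-5] = -947.2993 N (compression)
  F[4-5] = +1022.8337 N (tension)
  F[4-6] = +503.2883 N (tension)
  F[5-6] = -1141.5550 N (compression)
  Rx@0 = +3087.9100 N
  Ry@0 = +1141.7687 N
  Ry@6 = +1024.6213 N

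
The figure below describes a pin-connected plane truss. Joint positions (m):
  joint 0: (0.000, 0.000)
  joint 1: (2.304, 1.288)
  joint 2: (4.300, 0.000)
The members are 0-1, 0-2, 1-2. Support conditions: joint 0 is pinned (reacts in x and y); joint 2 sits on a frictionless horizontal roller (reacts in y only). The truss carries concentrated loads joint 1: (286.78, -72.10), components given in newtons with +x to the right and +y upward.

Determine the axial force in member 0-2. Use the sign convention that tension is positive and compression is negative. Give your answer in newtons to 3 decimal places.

N=3 nodes, M=3 members, R=3 reactions → 2N=6, M+R=6
member 0 (0-1): L=2.6396, (cx,cy)=(0.8729,0.4880)
member 1 (0-2): L=4.3000, (cx,cy)=(1.0000,0.0000)
member 2 (1-2): L=2.3755, (cx,cy)=(0.8402,-0.5422)
solve A·x = −loads:
  F[0-1] = +107.4537 N (tension)
  F[0-2] = +192.9872 N (tension)
  F[1-2] = -229.6790 N (compression)
  Rx@0 = -286.7800 N
  Ry@0 = -52.4328 N
  Ry@2 = +124.5328 N

192.987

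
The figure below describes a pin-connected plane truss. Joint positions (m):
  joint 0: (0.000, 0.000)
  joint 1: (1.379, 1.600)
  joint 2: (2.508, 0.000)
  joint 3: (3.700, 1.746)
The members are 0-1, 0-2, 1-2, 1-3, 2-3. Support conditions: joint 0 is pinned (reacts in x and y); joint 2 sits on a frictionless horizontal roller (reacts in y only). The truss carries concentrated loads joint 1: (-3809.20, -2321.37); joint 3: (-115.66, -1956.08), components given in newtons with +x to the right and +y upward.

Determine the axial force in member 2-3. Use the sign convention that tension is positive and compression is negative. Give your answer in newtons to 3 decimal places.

N=4 nodes, M=5 members, R=3 reactions → 2N=8, M+R=8
member 0 (0-1): L=2.1123, (cx,cy)=(0.6529,0.7575)
member 1 (0-2): L=2.5080, (cx,cy)=(1.0000,0.0000)
member 2 (1-2): L=1.9582, (cx,cy)=(0.5765,-0.8171)
member 3 (1-3): L=2.3256, (cx,cy)=(0.9980,0.0628)
member 4 (2-3): L=2.1141, (cx,cy)=(0.5638,0.8259)
solve A·x = −loads:
  F[0-1] = -3466.6587 N (compression)
  F[0-2] = -1661.6334 N (compression)
  F[1-2] = +470.8726 N (tension)
  F[1-3] = +1277.0142 N (tension)
  F[2-3] = -2465.5321 N (compression)
  Rx@0 = +3924.8600 N
  Ry@0 = +2625.9337 N
  Ry@2 = +1651.5163 N

-2465.532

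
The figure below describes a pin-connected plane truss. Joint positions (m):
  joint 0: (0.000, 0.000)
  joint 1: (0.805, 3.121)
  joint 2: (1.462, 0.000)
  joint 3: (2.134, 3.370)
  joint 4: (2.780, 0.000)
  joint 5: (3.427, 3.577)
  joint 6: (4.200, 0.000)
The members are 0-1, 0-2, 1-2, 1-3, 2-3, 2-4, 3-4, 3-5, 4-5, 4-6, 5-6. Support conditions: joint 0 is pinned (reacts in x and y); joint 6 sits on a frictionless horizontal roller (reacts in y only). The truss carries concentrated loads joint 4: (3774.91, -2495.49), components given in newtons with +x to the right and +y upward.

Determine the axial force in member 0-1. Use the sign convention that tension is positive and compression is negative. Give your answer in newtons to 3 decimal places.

-871.327

N=7 nodes, M=11 members, R=3 reactions → 2N=14, M+R=14
member 0 (0-1): L=3.2231, (cx,cy)=(0.2498,0.9683)
member 1 (0-2): L=1.4620, (cx,cy)=(1.0000,0.0000)
member 2 (1-2): L=3.1894, (cx,cy)=(0.2060,-0.9786)
member 3 (1-3): L=1.3521, (cx,cy)=(0.9829,0.1842)
member 4 (2-3): L=3.4363, (cx,cy)=(0.1956,0.9807)
member 5 (2-4): L=1.3180, (cx,cy)=(1.0000,0.0000)
member 6 (3-4): L=3.4314, (cx,cy)=(0.1883,-0.9821)
member 7 (3-5): L=1.3095, (cx,cy)=(0.9874,0.1581)
member 8 (4-5): L=3.6350, (cx,cy)=(0.1780,0.9840)
member 9 (4-6): L=1.4200, (cx,cy)=(1.0000,0.0000)
member 10 (5-6): L=3.6596, (cx,cy)=(0.2112,-0.9774)
solve A·x = −loads:
  F[0-1] = -871.3267 N (compression)
  F[0-2] = +3992.5291 N (tension)
  F[1-2] = +789.4037 N (tension)
  F[1-3] = -386.8482 N (compression)
  F[2-3] = -787.6816 N (compression)
  F[2-4] = +4309.1783 N (tension)
  F[3-4] = +748.9994 N (tension)
  F[3-5] = -683.8765 N (compression)
  F[4-5] = +1788.4410 N (tension)
  F[4-6] = +356.9537 N (tension)
  F[5-6] = -1689.9060 N (compression)
  Rx@0 = -3774.9100 N
  Ry@0 = +843.7133 N
  Ry@6 = +1651.7767 N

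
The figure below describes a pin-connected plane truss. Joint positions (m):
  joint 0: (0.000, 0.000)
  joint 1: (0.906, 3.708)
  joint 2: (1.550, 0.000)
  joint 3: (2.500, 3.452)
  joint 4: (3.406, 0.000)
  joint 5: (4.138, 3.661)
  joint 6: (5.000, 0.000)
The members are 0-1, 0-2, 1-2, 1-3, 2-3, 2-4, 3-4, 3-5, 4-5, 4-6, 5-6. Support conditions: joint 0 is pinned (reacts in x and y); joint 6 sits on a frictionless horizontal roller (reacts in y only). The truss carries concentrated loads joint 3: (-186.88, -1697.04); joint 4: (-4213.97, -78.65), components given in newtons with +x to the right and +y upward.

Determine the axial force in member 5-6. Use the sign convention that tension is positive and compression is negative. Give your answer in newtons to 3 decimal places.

-794.215

N=7 nodes, M=11 members, R=3 reactions → 2N=14, M+R=14
member 0 (0-1): L=3.8171, (cx,cy)=(0.2374,0.9714)
member 1 (0-2): L=1.5500, (cx,cy)=(1.0000,0.0000)
member 2 (1-2): L=3.7635, (cx,cy)=(0.1711,-0.9853)
member 3 (1-3): L=1.6144, (cx,cy)=(0.9873,-0.1586)
member 4 (2-3): L=3.5803, (cx,cy)=(0.2653,0.9642)
member 5 (2-4): L=1.8560, (cx,cy)=(1.0000,0.0000)
member 6 (3-4): L=3.5689, (cx,cy)=(0.2539,-0.9672)
member 7 (3-5): L=1.6513, (cx,cy)=(0.9920,0.1266)
member 8 (4-5): L=3.7335, (cx,cy)=(0.1961,0.9806)
member 9 (4-6): L=1.5940, (cx,cy)=(1.0000,0.0000)
member 10 (5-6): L=3.7611, (cx,cy)=(0.2292,-0.9734)
solve A·x = −loads:
  F[0-1] = -1032.1100 N (compression)
  F[0-2] = -4155.8744 N (compression)
  F[1-2] = +1087.9025 N (tension)
  F[1-3] = -436.6589 N (compression)
  F[2-3] = -1111.7053 N (compression)
  F[2-4] = -3674.7379 N (compression)
  F[3-4] = -763.5083 N (compression)
  F[3-5] = -348.2091 N (compression)
  F[4-5] = +833.3207 N (tension)
  F[4-6] = +182.0241 N (tension)
  F[5-6] = -794.2146 N (compression)
  Rx@0 = +4400.8500 N
  Ry@0 = +1002.6156 N
  Ry@6 = +773.0744 N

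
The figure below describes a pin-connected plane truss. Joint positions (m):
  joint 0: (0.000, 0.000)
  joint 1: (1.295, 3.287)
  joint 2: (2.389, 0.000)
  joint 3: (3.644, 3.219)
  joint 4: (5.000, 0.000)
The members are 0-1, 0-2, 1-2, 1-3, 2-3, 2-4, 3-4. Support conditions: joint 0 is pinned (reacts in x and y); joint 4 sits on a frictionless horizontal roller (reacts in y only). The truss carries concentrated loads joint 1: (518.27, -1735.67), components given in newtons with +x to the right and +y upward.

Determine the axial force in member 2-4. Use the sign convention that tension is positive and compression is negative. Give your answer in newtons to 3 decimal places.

N=5 nodes, M=7 members, R=3 reactions → 2N=10, M+R=10
member 0 (0-1): L=3.5329, (cx,cy)=(0.3666,0.9304)
member 1 (0-2): L=2.3890, (cx,cy)=(1.0000,0.0000)
member 2 (1-2): L=3.4643, (cx,cy)=(0.3158,-0.9488)
member 3 (1-3): L=2.3500, (cx,cy)=(0.9996,-0.0289)
member 4 (2-3): L=3.4550, (cx,cy)=(0.3632,0.9317)
member 5 (2-4): L=2.6110, (cx,cy)=(1.0000,0.0000)
member 6 (3-4): L=3.4929, (cx,cy)=(0.3882,-0.9216)
solve A·x = −loads:
  F[0-1] = -1016.1480 N (compression)
  F[0-2] = +890.7433 N (tension)
  F[1-2] = -813.5311 N (compression)
  F[1-3] = -634.1000 N (compression)
  F[2-3] = +828.4910 N (tension)
  F[2-4] = +332.8916 N (tension)
  F[3-4] = -857.5026 N (compression)
  Rx@0 = -518.2700 N
  Ry@0 = +945.4208 N
  Ry@4 = +790.2492 N

332.892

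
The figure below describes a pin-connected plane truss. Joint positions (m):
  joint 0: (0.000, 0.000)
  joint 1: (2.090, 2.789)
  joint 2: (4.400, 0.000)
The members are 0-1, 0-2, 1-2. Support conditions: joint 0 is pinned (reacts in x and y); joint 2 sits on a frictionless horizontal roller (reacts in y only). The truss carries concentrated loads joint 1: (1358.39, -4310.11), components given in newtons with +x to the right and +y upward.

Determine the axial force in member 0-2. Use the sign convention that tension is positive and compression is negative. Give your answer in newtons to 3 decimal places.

2408.841

N=3 nodes, M=3 members, R=3 reactions → 2N=6, M+R=6
member 0 (0-1): L=3.4852, (cx,cy)=(0.5997,0.8002)
member 1 (0-2): L=4.4000, (cx,cy)=(1.0000,0.0000)
member 2 (1-2): L=3.6214, (cx,cy)=(0.6379,-0.7701)
solve A·x = −loads:
  F[0-1] = -1751.6896 N (compression)
  F[0-2] = +2408.8407 N (tension)
  F[1-2] = -3776.3651 N (compression)
  Rx@0 = -1358.3900 N
  Ry@0 = +1401.7737 N
  Ry@2 = +2908.3363 N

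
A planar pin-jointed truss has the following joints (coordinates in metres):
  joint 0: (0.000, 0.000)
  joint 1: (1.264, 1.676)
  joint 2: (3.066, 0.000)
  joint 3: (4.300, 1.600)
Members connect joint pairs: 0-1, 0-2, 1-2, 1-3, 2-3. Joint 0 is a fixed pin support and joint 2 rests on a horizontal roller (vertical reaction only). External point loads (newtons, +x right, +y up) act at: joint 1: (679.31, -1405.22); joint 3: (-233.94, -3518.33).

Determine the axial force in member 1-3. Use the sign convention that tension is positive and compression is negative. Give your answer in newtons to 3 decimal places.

2433.369

N=4 nodes, M=5 members, R=3 reactions → 2N=8, M+R=8
member 0 (0-1): L=2.0992, (cx,cy)=(0.6021,0.7984)
member 1 (0-2): L=3.0660, (cx,cy)=(1.0000,0.0000)
member 2 (1-2): L=2.4609, (cx,cy)=(0.7322,-0.6810)
member 3 (1-3): L=3.0370, (cx,cy)=(0.9997,-0.0250)
member 4 (2-3): L=2.0206, (cx,cy)=(0.6107,0.7919)
solve A·x = −loads:
  F[0-1] = +1051.3703 N (tension)
  F[0-2] = -187.6937 N (compression)
  F[1-2] = -3385.2858 N (compression)
  F[1-3] = +2433.3686 N (tension)
  F[2-3] = -4366.2713 N (compression)
  Rx@0 = -445.3700 N
  Ry@0 = -839.4104 N
  Ry@2 = +5762.9604 N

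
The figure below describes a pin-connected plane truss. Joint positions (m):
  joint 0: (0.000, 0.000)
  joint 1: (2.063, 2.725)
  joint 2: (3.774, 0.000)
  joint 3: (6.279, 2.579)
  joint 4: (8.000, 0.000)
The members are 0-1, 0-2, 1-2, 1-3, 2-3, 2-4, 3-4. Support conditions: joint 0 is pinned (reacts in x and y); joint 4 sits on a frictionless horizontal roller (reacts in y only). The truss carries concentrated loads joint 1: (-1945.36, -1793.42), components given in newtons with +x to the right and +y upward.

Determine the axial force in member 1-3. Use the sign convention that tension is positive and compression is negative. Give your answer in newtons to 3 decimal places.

N=5 nodes, M=7 members, R=3 reactions → 2N=10, M+R=10
member 0 (0-1): L=3.4178, (cx,cy)=(0.6036,0.7973)
member 1 (0-2): L=3.7740, (cx,cy)=(1.0000,0.0000)
member 2 (1-2): L=3.2176, (cx,cy)=(0.5318,-0.8469)
member 3 (1-3): L=4.2185, (cx,cy)=(0.9994,-0.0346)
member 4 (2-3): L=3.5953, (cx,cy)=(0.6967,0.7173)
member 5 (2-4): L=4.2260, (cx,cy)=(1.0000,0.0000)
member 6 (3-4): L=3.1005, (cx,cy)=(0.5551,-0.8318)
solve A·x = −loads:
  F[0-1] = -2500.4503 N (compression)
  F[0-2] = -436.0919 N (compression)
  F[1-2] = +223.3703 N (tension)
  F[1-3] = +317.5032 N (tension)
  F[2-3] = -263.7187 N (compression)
  F[2-4] = -133.5694 N (compression)
  F[3-4] = +240.6342 N (tension)
  Rx@0 = +1945.3600 N
  Ry@0 = +1993.5801 N
  Ry@4 = -200.1601 N

317.503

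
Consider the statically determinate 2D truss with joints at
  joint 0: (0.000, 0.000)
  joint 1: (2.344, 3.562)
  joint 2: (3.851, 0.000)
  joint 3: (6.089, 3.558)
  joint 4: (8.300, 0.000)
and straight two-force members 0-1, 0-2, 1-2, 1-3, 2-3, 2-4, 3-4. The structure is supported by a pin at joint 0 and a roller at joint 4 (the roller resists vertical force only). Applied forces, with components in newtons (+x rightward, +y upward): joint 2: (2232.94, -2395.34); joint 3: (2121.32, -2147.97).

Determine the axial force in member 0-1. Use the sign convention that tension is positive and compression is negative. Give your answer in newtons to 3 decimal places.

-1133.401

N=5 nodes, M=7 members, R=3 reactions → 2N=10, M+R=10
member 0 (0-1): L=4.2641, (cx,cy)=(0.5497,0.8354)
member 1 (0-2): L=3.8510, (cx,cy)=(1.0000,0.0000)
member 2 (1-2): L=3.8677, (cx,cy)=(0.3896,-0.9210)
member 3 (1-3): L=3.7450, (cx,cy)=(1.0000,-0.0011)
member 4 (2-3): L=4.2033, (cx,cy)=(0.5324,0.8465)
member 5 (2-4): L=4.4490, (cx,cy)=(1.0000,0.0000)
member 6 (3-4): L=4.1890, (cx,cy)=(0.5278,-0.8494)
solve A·x = −loads:
  F[0-1] = -1133.4010 N (compression)
  F[0-2] = +4977.3033 N (tension)
  F[1-2] = +1029.2285 N (tension)
  F[1-3] = -1024.0724 N (compression)
  F[2-3] = +1709.9866 N (tension)
  F[2-4] = +2234.9358 N (tension)
  F[3-4] = -4234.3689 N (compression)
  Rx@0 = -4354.2600 N
  Ry@0 = +946.7919 N
  Ry@4 = +3596.5181 N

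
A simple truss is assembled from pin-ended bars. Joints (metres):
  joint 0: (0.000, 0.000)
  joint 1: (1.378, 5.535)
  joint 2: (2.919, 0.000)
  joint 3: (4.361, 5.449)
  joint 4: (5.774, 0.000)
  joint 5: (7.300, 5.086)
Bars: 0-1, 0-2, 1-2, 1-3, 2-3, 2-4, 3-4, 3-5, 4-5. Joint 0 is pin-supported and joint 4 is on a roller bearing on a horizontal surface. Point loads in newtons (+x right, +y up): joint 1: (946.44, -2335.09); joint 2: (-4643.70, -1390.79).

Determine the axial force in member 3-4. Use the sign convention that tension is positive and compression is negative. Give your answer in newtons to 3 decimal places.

N=6 nodes, M=9 members, R=3 reactions → 2N=12, M+R=12
member 0 (0-1): L=5.7040, (cx,cy)=(0.2416,0.9704)
member 1 (0-2): L=2.9190, (cx,cy)=(1.0000,0.0000)
member 2 (1-2): L=5.7455, (cx,cy)=(0.2682,-0.9634)
member 3 (1-3): L=2.9842, (cx,cy)=(0.9996,-0.0288)
member 4 (2-3): L=5.6366, (cx,cy)=(0.2558,0.9667)
member 5 (2-4): L=2.8550, (cx,cy)=(1.0000,0.0000)
member 6 (3-4): L=5.6292, (cx,cy)=(0.2510,-0.9680)
member 7 (3-5): L=2.9613, (cx,cy)=(0.9925,-0.1226)
member 8 (4-5): L=5.3100, (cx,cy)=(0.2874,0.9578)
solve A·x = −loads:
  F[0-1] = -1605.7941 N (compression)
  F[0-2] = -3309.3214 N (compression)
  F[1-2] = -772.6756 N (compression)
  F[1-3] = -1127.6081 N (compression)
  F[2-3] = +2208.6549 N (tension)
  F[2-4] = +562.1014 N (tension)
  F[3-4] = -2239.3454 N (compression)
  F[3-5] = +0.0000 N (tension)
  F[4-5] = -0.0000 N (compression)
  Rx@0 = +3697.2600 N
  Ry@0 = +1558.2293 N
  Ry@4 = +2167.6507 N

-2239.345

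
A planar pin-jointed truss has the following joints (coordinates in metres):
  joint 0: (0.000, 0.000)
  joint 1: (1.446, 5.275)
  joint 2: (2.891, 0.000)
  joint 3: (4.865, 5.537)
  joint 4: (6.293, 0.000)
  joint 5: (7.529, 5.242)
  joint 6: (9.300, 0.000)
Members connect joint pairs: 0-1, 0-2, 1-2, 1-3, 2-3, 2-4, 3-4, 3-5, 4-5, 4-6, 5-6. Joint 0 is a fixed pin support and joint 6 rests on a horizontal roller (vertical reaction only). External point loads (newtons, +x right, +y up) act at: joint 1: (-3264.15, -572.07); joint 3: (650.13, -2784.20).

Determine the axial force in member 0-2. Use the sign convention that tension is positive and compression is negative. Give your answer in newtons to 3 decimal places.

N=7 nodes, M=11 members, R=3 reactions → 2N=14, M+R=14
member 0 (0-1): L=5.4696, (cx,cy)=(0.2644,0.9644)
member 1 (0-2): L=2.8910, (cx,cy)=(1.0000,0.0000)
member 2 (1-2): L=5.4693, (cx,cy)=(0.2642,-0.9645)
member 3 (1-3): L=3.4290, (cx,cy)=(0.9971,0.0764)
member 4 (2-3): L=5.8784, (cx,cy)=(0.3358,0.9419)
member 5 (2-4): L=3.4020, (cx,cy)=(1.0000,0.0000)
member 6 (3-4): L=5.7182, (cx,cy)=(0.2497,-0.9683)
member 7 (3-5): L=2.6803, (cx,cy)=(0.9939,-0.1101)
member 8 (4-5): L=5.3857, (cx,cy)=(0.2295,0.9733)
member 9 (4-6): L=3.0070, (cx,cy)=(1.0000,0.0000)
member 10 (5-6): L=5.5331, (cx,cy)=(0.3201,-0.9474)
solve A·x = −loads:
  F[0-1] = -3396.0516 N (compression)
  F[0-2] = -1716.2050 N (compression)
  F[1-2] = +2929.2657 N (tension)
  F[1-3] = +1597.0911 N (tension)
  F[2-3] = -2999.3540 N (compression)
  F[2-4] = +64.9156 N (tension)
  F[3-4] = -78.5162 N (compression)
  F[3-5] = -45.5847 N (compression)
  F[4-5] = +78.1133 N (tension)
  F[4-6] = +27.3811 N (tension)
  F[5-6] = -85.5461 N (compression)
  Rx@0 = +2614.0200 N
  Ry@0 = +3275.2243 N
  Ry@6 = +81.0457 N

-1716.205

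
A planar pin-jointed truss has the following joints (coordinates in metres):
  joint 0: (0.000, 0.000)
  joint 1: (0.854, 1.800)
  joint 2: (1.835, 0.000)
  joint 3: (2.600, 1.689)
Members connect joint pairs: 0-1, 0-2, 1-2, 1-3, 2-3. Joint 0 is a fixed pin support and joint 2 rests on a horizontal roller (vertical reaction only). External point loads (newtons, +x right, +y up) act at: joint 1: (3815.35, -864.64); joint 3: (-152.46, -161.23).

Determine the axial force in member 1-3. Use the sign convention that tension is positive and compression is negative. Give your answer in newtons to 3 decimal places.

-77.367

N=4 nodes, M=5 members, R=3 reactions → 2N=8, M+R=8
member 0 (0-1): L=1.9923, (cx,cy)=(0.4286,0.9035)
member 1 (0-2): L=1.8350, (cx,cy)=(1.0000,0.0000)
member 2 (1-2): L=2.0500, (cx,cy)=(0.4785,-0.8781)
member 3 (1-3): L=1.7495, (cx,cy)=(0.9980,-0.0634)
member 4 (2-3): L=1.8542, (cx,cy)=(0.4126,0.9109)
solve A·x = −loads:
  F[0-1] = +3549.8867 N (tension)
  F[0-2] = +2141.2409 N (tension)
  F[1-2] = -4631.7326 N (compression)
  F[1-3] = -77.3666 N (compression)
  F[2-3] = -182.3855 N (compression)
  Rx@0 = -3662.8900 N
  Ry@0 = -3207.2230 N
  Ry@2 = +4233.0930 N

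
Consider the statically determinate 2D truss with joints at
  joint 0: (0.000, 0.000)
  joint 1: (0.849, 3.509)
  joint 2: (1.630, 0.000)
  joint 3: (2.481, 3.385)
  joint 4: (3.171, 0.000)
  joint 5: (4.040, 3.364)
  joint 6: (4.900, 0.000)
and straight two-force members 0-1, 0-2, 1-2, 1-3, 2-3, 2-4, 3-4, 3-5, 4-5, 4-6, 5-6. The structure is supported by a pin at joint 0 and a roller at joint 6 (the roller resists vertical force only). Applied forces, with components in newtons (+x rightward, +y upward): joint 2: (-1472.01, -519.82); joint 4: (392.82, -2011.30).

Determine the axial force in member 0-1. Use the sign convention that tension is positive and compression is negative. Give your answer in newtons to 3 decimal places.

N=7 nodes, M=11 members, R=3 reactions → 2N=14, M+R=14
member 0 (0-1): L=3.6102, (cx,cy)=(0.2352,0.9720)
member 1 (0-2): L=1.6300, (cx,cy)=(1.0000,0.0000)
member 2 (1-2): L=3.5949, (cx,cy)=(0.2173,-0.9761)
member 3 (1-3): L=1.6367, (cx,cy)=(0.9971,-0.0758)
member 4 (2-3): L=3.4903, (cx,cy)=(0.2438,0.9698)
member 5 (2-4): L=1.5410, (cx,cy)=(1.0000,0.0000)
member 6 (3-4): L=3.4546, (cx,cy)=(0.1997,-0.9799)
member 7 (3-5): L=1.5591, (cx,cy)=(0.9999,-0.0135)
member 8 (4-5): L=3.4744, (cx,cy)=(0.2501,0.9682)
member 9 (4-6): L=1.7290, (cx,cy)=(1.0000,0.0000)
member 10 (5-6): L=3.4722, (cx,cy)=(0.2477,-0.9688)
solve A·x = −loads:
  F[0-1] = -1087.0885 N (compression)
  F[0-2] = -823.5459 N (compression)
  F[1-2] = +1121.3182 N (tension)
  F[1-3] = -500.6944 N (compression)
  F[2-3] = -592.5993 N (compression)
  F[2-4] = +1036.5607 N (tension)
  F[3-4] = +558.2026 N (tension)
  F[3-5] = -755.3008 N (compression)
  F[4-5] = +1512.4146 N (tension)
  F[4-6] = +376.9577 N (tension)
  F[5-6] = -1521.9398 N (compression)
  Rx@0 = +1079.1900 N
  Ry@0 = +1056.6019 N
  Ry@6 = +1474.5181 N

-1087.088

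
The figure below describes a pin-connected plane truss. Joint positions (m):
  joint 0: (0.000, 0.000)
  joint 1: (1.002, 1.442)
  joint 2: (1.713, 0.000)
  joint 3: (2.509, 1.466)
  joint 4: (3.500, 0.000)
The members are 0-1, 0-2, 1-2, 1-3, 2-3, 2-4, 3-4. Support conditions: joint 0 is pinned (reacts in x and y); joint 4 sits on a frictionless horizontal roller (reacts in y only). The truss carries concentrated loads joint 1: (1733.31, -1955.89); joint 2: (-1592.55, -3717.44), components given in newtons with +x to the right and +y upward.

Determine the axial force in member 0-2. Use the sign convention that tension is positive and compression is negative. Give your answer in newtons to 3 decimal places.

N=5 nodes, M=7 members, R=3 reactions → 2N=10, M+R=10
member 0 (0-1): L=1.7560, (cx,cy)=(0.5706,0.8212)
member 1 (0-2): L=1.7130, (cx,cy)=(1.0000,0.0000)
member 2 (1-2): L=1.6078, (cx,cy)=(0.4422,-0.8969)
member 3 (1-3): L=1.5072, (cx,cy)=(0.9999,0.0159)
member 4 (2-3): L=1.6682, (cx,cy)=(0.4772,0.8788)
member 5 (2-4): L=1.7870, (cx,cy)=(1.0000,0.0000)
member 6 (3-4): L=1.7695, (cx,cy)=(0.5600,-0.8285)
solve A·x = −loads:
  F[0-1] = -3141.5245 N (compression)
  F[0-2] = +1933.4100 N (tension)
  F[1-2] = +628.1342 N (tension)
  F[1-3] = -3804.2226 N (compression)
  F[2-3] = +3589.0174 N (tension)
  F[2-4] = +2091.1644 N (tension)
  F[3-4] = -3733.9844 N (compression)
  Rx@0 = -140.7600 N
  Ry@0 = +2579.8416 N
  Ry@4 = +3093.4884 N

1933.410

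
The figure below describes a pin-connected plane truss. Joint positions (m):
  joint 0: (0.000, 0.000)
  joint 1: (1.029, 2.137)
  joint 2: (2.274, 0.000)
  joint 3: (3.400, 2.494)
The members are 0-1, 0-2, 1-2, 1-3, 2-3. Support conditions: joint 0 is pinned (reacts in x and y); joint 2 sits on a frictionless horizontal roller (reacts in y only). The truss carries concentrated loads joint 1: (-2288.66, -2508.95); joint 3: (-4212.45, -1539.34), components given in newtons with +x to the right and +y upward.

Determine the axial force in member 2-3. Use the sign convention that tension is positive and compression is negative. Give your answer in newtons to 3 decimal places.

N=4 nodes, M=5 members, R=3 reactions → 2N=8, M+R=8
member 0 (0-1): L=2.3718, (cx,cy)=(0.4338,0.9010)
member 1 (0-2): L=2.2740, (cx,cy)=(1.0000,0.0000)
member 2 (1-2): L=2.4732, (cx,cy)=(0.5034,-0.8641)
member 3 (1-3): L=2.3977, (cx,cy)=(0.9889,0.1489)
member 4 (2-3): L=2.7364, (cx,cy)=(0.4115,0.9114)
solve A·x = −loads:
  F[0-1] = -8193.4072 N (compression)
  F[0-2] = -2946.4743 N (compression)
  F[1-2] = +4982.2752 N (tension)
  F[1-3] = -3816.5605 N (compression)
  F[2-3] = -1065.4734 N (compression)
  Rx@0 = +6501.1100 N
  Ry@0 = +7382.1735 N
  Ry@2 = -3333.8835 N

-1065.473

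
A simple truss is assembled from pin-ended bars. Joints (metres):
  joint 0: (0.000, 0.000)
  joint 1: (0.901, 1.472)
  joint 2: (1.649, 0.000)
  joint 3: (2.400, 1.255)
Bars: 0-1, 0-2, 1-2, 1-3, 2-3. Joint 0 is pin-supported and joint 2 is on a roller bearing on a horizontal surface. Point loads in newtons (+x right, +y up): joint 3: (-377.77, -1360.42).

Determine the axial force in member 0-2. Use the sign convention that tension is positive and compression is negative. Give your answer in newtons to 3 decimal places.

N=4 nodes, M=5 members, R=3 reactions → 2N=8, M+R=8
member 0 (0-1): L=1.7259, (cx,cy)=(0.5221,0.8529)
member 1 (0-2): L=1.6490, (cx,cy)=(1.0000,0.0000)
member 2 (1-2): L=1.6511, (cx,cy)=(0.4530,-0.8915)
member 3 (1-3): L=1.5146, (cx,cy)=(0.9897,-0.1433)
member 4 (2-3): L=1.4625, (cx,cy)=(0.5135,0.8581)
solve A·x = −loads:
  F[0-1] = +389.3314 N (tension)
  F[0-2] = -581.0240 N (compression)
  F[1-2] = -437.6788 N (compression)
  F[1-3] = +405.7160 N (tension)
  F[2-3] = -1517.6550 N (compression)
  Rx@0 = +377.7700 N
  Ry@0 = -332.0643 N
  Ry@2 = +1692.4843 N

-581.024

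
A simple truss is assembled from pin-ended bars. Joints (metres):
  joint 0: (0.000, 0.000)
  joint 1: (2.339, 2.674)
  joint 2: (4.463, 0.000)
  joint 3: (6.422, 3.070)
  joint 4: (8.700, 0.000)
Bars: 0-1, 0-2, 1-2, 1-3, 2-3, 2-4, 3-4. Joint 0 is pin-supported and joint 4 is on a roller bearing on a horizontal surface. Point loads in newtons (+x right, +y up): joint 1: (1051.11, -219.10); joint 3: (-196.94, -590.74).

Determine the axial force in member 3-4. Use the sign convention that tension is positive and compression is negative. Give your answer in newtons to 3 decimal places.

N=5 nodes, M=7 members, R=3 reactions → 2N=10, M+R=10
member 0 (0-1): L=3.5526, (cx,cy)=(0.6584,0.7527)
member 1 (0-2): L=4.4630, (cx,cy)=(1.0000,0.0000)
member 2 (1-2): L=3.4149, (cx,cy)=(0.6220,-0.7830)
member 3 (1-3): L=4.1022, (cx,cy)=(0.9953,0.0965)
member 4 (2-3): L=3.6418, (cx,cy)=(0.5379,0.8430)
member 5 (2-4): L=4.2370, (cx,cy)=(1.0000,0.0000)
member 6 (3-4): L=3.8229, (cx,cy)=(0.5959,-0.8031)
solve A·x = −loads:
  F[0-1] = -81.4465 N (compression)
  F[0-2] = +907.7932 N (tension)
  F[1-2] = -314.1508 N (compression)
  F[1-3] = -913.6054 N (compression)
  F[2-3] = +291.8067 N (tension)
  F[2-4] = +555.4289 N (tension)
  F[3-4] = -932.0990 N (compression)
  Rx@0 = -854.1700 N
  Ry@0 = +61.3033 N
  Ry@4 = +748.5367 N

-932.099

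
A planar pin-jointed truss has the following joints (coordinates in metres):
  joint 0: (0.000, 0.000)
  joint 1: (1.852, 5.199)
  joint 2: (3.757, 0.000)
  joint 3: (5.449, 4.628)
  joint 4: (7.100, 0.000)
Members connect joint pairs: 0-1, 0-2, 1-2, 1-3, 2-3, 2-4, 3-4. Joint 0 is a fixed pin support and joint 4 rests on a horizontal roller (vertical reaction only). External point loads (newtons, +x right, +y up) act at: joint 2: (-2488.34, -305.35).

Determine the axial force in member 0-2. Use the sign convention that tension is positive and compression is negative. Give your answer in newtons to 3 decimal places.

-2437.125

N=5 nodes, M=7 members, R=3 reactions → 2N=10, M+R=10
member 0 (0-1): L=5.5190, (cx,cy)=(0.3356,0.9420)
member 1 (0-2): L=3.7570, (cx,cy)=(1.0000,0.0000)
member 2 (1-2): L=5.5370, (cx,cy)=(0.3440,-0.9390)
member 3 (1-3): L=3.6420, (cx,cy)=(0.9876,-0.1568)
member 4 (2-3): L=4.9276, (cx,cy)=(0.3434,0.9392)
member 5 (2-4): L=3.3430, (cx,cy)=(1.0000,0.0000)
member 6 (3-4): L=4.9137, (cx,cy)=(0.3360,-0.9419)
solve A·x = −loads:
  F[0-1] = -152.6221 N (compression)
  F[0-2] = -2437.1250 N (compression)
  F[1-2] = +171.7700 N (tension)
  F[1-3] = -111.6933 N (compression)
  F[2-3] = +153.3925 N (tension)
  F[2-4] = +57.6414 N (tension)
  F[3-4] = -171.5512 N (compression)
  Rx@0 = +2488.3400 N
  Ry@0 = +143.7725 N
  Ry@4 = +161.5775 N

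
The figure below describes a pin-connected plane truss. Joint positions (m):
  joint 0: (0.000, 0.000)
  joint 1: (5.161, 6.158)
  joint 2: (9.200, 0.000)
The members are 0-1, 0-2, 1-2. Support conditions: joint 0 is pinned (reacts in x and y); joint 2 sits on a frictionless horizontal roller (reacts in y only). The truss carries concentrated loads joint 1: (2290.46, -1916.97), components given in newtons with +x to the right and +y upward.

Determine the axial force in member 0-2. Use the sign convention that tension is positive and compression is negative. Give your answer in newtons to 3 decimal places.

N=3 nodes, M=3 members, R=3 reactions → 2N=6, M+R=6
member 0 (0-1): L=8.0347, (cx,cy)=(0.6423,0.7664)
member 1 (0-2): L=9.2000, (cx,cy)=(1.0000,0.0000)
member 2 (1-2): L=7.3644, (cx,cy)=(0.5484,-0.8362)
solve A·x = −loads:
  F[0-1] = +902.2734 N (tension)
  F[0-2] = +1710.8969 N (tension)
  F[1-2] = -3119.5197 N (compression)
  Rx@0 = -2290.4600 N
  Ry@0 = -691.5229 N
  Ry@2 = +2608.4929 N

1710.897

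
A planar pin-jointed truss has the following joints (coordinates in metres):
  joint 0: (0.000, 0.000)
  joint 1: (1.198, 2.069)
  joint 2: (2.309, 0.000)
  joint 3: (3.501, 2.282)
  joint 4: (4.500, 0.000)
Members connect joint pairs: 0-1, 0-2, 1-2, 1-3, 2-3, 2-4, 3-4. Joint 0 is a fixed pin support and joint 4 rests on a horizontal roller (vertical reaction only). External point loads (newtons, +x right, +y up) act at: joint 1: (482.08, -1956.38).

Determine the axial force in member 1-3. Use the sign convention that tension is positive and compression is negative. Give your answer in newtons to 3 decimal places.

N=5 nodes, M=7 members, R=3 reactions → 2N=10, M+R=10
member 0 (0-1): L=2.3908, (cx,cy)=(0.5011,0.8654)
member 1 (0-2): L=2.3090, (cx,cy)=(1.0000,0.0000)
member 2 (1-2): L=2.3484, (cx,cy)=(0.4731,-0.8810)
member 3 (1-3): L=2.3128, (cx,cy)=(0.9958,0.0921)
member 4 (2-3): L=2.5746, (cx,cy)=(0.4630,0.8864)
member 5 (2-4): L=2.1910, (cx,cy)=(1.0000,0.0000)
member 6 (3-4): L=2.4911, (cx,cy)=(0.4010,-0.9161)
solve A·x = −loads:
  F[0-1] = -1402.7060 N (compression)
  F[0-2] = +1184.9560 N (tension)
  F[1-2] = -921.3901 N (compression)
  F[1-3] = -752.2582 N (compression)
  F[2-3] = +915.8331 N (tension)
  F[2-4] = +325.0390 N (tension)
  F[3-4] = -810.5117 N (compression)
  Rx@0 = -482.0800 N
  Ry@0 = +1213.8985 N
  Ry@4 = +742.4815 N

-752.258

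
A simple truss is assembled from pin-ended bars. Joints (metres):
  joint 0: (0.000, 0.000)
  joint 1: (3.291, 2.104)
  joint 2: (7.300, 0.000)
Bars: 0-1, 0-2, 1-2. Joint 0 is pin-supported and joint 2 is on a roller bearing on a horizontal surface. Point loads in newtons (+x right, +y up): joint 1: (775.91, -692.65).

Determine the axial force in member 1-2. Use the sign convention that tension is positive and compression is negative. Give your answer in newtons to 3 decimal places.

-1153.183

N=3 nodes, M=3 members, R=3 reactions → 2N=6, M+R=6
member 0 (0-1): L=3.9061, (cx,cy)=(0.8425,0.5386)
member 1 (0-2): L=7.3000, (cx,cy)=(1.0000,0.0000)
member 2 (1-2): L=4.5276, (cx,cy)=(0.8855,-0.4647)
solve A·x = −loads:
  F[0-1] = -291.0183 N (compression)
  F[0-2] = +1021.1021 N (tension)
  F[1-2] = -1153.1833 N (compression)
  Rx@0 = -775.9100 N
  Ry@0 = +156.7561 N
  Ry@2 = +535.8939 N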